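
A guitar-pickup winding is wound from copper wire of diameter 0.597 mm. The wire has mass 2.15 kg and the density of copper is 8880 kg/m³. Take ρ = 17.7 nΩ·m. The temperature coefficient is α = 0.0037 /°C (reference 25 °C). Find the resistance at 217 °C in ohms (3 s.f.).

ρ = 17.7 nΩ·m = 1.77×10^-8 Ω·m
A = π(d/2)² = π(2.9850e-04 m)² = 2.7992e-07 m²
L = m/(density·A) = 2.15/(8880×2.7992e-07) = 864.9 m
R = ρL/A = (1.77×10^-8)(864.9)/(2.7992e-07) = 54.69 Ω
R(217 °C) = 54.69 × (1 + 0.0037×192) = 93.5 Ω

93.5 Ω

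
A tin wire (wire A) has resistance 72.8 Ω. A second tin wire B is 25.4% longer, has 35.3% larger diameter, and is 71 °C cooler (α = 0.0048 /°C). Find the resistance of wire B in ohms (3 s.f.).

R ∝ ρL/d² with ρ ∝ (1+αΔT), so R_B/R_A = (1 + 25.4/100) × (1 + 35.3/100)⁻² × (1 − 0.0048×71)
= 1.254 × 0.5463 × 0.6592 = 0.4516
R_B = 0.4516 × 72.8 = 32.9 Ω

32.9 Ω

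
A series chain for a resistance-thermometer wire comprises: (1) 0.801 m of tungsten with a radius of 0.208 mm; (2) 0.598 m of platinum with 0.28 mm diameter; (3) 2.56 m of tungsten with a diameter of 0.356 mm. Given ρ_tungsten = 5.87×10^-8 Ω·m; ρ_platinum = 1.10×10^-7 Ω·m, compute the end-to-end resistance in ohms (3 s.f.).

2.92 Ω

Seg 1: A = πr² = π(2.0800e-04 m)² = 1.359e-07 m²
R_1 = (5.87×10^-8)(0.801)/(1.359e-07) = 0.3459 Ω
Seg 2: A = π(d/2)² = π(1.4000e-04 m)² = 6.158e-08 m²
R_2 = (1.10×10^-7)(0.598)/(6.158e-08) = 1.068 Ω
Seg 3: A = π(d/2)² = π(1.7800e-04 m)² = 9.954e-08 m²
R_3 = (5.87×10^-8)(2.56)/(9.954e-08) = 1.51 Ω
R_total = R_1 + R_2 + R_3 = 2.92 Ω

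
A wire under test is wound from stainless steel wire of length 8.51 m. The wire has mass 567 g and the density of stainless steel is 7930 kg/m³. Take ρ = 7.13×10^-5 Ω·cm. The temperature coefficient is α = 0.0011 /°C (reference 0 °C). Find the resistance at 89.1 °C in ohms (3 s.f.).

ρ = 7.13×10^-5 Ω·cm = 7.13×10^-7 Ω·m
A = m/(density·L) = 0.567/(7930×8.51) = 8.4020e-06 m²
R = ρL/A = (7.13×10^-7)(8.51)/(8.4020e-06) = 0.7222 Ω
R(89.1 °C) = 0.7222 × (1 + 0.0011×89.1) = 0.793 Ω

0.793 Ω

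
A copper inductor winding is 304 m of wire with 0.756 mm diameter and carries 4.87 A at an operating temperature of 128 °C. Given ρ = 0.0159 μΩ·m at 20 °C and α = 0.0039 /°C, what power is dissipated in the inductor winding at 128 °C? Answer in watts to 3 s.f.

ρ = 0.0159 μΩ·m = 1.59×10^-8 Ω·m
A = π(d/2)² = π(3.7800e-04 m)² = 4.489e-07 m²
R₍20₎ = ρL/A = (1.59×10^-8)(304)/(4.489e-07) = 10.77 Ω
R₍128₎ = R₍20₎(1 + αΔT) = 10.77 × (1 + 0.0039×108) = 15.3 Ω
P = I²R = (4.87)² × 15.3 = 363 W

363 W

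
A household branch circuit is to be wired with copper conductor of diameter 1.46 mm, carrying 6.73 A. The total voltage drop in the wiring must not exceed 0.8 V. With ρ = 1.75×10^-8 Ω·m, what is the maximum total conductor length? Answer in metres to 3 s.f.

A = π(d/2)² = π(7.3000e-04 m)² = 1.674e-06 m²
L_max = V_max·A/(1·ρI) = (0.8)(1.674e-06)/(1.75×10^-8×6.73) = 11.4 m

11.4 m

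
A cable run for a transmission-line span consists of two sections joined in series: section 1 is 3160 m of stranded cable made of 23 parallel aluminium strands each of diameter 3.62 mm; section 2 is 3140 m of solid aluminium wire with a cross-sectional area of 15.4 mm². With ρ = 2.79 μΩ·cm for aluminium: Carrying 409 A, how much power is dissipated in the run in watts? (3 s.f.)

ρ = 2.79 μΩ·cm = 2.79×10^-8 Ω·m
Section 1: A_strand = π(1.8100e-03)² = 1.029e-05 m²; R₁ = ρL/(N·A_s) = (2.79×10^-8)(3160)/(23×1.029e-05) = 0.3724 Ω
Section 2: A = 15.4 mm² = 1.540e-05 m²
R₂ = (2.79×10^-8)(3140)/(1.540e-05) = 5.689 Ω
R = R₁ + R₂ = 6.061 Ω
P = I²R = (409)² × 6.061 = 1.01×10^6 W

1.01×10^6 W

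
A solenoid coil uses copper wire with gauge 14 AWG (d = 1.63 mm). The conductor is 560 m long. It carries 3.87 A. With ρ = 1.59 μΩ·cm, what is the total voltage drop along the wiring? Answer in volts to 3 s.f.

16.5 V

ρ = 1.59 μΩ·cm = 1.59×10^-8 Ω·m
A = π(1.63/2 mm)² = π(8.1500e-04 m)² = 2.087e-06 m²
R = ρL/A = (1.59×10^-8)(560)/(2.087e-06) = 4.267 Ω
V = IR = 3.87 × 4.267 = 16.5 V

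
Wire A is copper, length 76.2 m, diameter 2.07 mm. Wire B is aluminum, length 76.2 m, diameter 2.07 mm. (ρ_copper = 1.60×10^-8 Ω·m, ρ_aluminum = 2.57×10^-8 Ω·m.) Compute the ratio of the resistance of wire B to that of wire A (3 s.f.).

R ∝ ρL/d², so R_B/R_A = (ρ_B/ρ_A)
= (2.57×10^-8/1.60×10^-8) = 1.61

1.61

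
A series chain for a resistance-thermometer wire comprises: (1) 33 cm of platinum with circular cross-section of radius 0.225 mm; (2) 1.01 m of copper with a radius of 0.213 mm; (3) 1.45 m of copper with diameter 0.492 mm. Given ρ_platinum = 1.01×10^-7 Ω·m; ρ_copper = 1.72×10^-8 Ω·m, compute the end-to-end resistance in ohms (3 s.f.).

Seg 1: A = πr² = π(2.2500e-04 m)² = 1.590e-07 m²
R_1 = (1.01×10^-7)(0.33)/(1.590e-07) = 0.2096 Ω
Seg 2: A = πr² = π(2.1300e-04 m)² = 1.425e-07 m²
R_2 = (1.72×10^-8)(1.01)/(1.425e-07) = 0.1219 Ω
Seg 3: A = π(d/2)² = π(2.4600e-04 m)² = 1.901e-07 m²
R_3 = (1.72×10^-8)(1.45)/(1.901e-07) = 0.1312 Ω
R_total = R_1 + R_2 + R_3 = 0.463 Ω

0.463 Ω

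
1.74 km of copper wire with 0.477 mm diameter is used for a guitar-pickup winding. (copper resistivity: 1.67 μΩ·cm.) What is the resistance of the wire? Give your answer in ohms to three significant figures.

ρ = 1.67 μΩ·cm = 1.67×10^-8 Ω·m
A = π(d/2)² = π(2.3850e-04 m)² = 1.787e-07 m²
R = ρL/A = (1.67×10^-8)(1740 m)/(1.787e-07 m²) = 163 Ω

163 Ω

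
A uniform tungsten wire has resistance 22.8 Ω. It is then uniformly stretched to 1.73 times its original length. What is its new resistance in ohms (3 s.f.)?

68.2 Ω

Volume constant ⇒ A' = A/k with k = 1.73. R' = ρ(kL)/(A/k) = k²R.
R' = 2.993 × 22.8 = 68.2 Ω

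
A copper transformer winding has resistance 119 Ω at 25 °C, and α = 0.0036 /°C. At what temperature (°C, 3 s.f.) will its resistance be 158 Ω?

116 °C

R = R₀(1 + α(T − T₀)) ⇒ T = T₀ + (R/R₀ − 1)/α
T = 25 + (158/119 − 1)/0.0036 = 25 + (0.3277)/0.0036 = 116 °C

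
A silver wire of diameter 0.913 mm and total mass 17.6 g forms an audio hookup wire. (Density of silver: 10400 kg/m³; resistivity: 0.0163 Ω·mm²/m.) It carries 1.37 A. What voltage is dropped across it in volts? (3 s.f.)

ρ = 0.0163 Ω·mm²/m = 1.63×10^-8 Ω·m
A = π(d/2)² = π(4.5650e-04 m)² = 6.5468e-07 m²
L = m/(density·A) = 0.0176/(10400×6.5468e-07) = 2.585 m
R = ρL/A = (1.63×10^-8)(2.585)/(6.5468e-07) = 0.06436 Ω
V = IR = 1.37 × 0.06436 = 0.0882 V

0.0882 V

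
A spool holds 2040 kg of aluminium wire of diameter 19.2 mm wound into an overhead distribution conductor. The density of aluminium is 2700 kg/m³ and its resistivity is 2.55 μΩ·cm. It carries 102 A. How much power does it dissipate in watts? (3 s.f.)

ρ = 2.55 μΩ·cm = 2.55×10^-8 Ω·m
A = π(d/2)² = π(9.6000e-03 m)² = 2.8953e-04 m²
L = m/(density·A) = 2040/(2700×2.8953e-04) = 2610 m
R = ρL/A = (2.55×10^-8)(2610)/(2.8953e-04) = 0.2298 Ω
P = I²R = (102)² × 0.2298 = 2390 W

2390 W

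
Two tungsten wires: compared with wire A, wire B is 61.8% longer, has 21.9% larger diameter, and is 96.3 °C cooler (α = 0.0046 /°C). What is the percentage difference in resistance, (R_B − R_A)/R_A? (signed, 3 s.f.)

R ∝ ρL/d² with ρ ∝ (1+αΔT), so R_B/R_A = (1 + 61.8/100) × (1 + 21.9/100)⁻² × (1 − 0.0046×96.3)
= 1.618 × 0.673 × 0.557 = 0.6065
(R_B − R_A)/R_A = 0.6065 − 1 = -39.3%

-39.3%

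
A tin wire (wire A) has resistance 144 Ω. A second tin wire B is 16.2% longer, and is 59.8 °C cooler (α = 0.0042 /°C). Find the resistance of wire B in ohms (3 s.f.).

125 Ω

R ∝ ρL/d² with ρ ∝ (1+αΔT), so R_B/R_A = (1 + 16.2/100) × (1 − 0.0042×59.8)
= 1.162 × 0.7488 = 0.8701
R_B = 0.8701 × 144 = 125 Ω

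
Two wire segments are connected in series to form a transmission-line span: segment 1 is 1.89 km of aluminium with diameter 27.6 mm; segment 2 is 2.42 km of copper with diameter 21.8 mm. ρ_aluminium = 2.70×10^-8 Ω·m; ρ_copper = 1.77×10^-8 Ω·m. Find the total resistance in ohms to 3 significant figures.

0.200 Ω

Segment 1: A = π(d/2)² = π(1.3800e-02 m)² = 5.983e-04 m²
R₁ = ρL/A = (2.70×10^-8)(1890)/(5.983e-04) = 0.08529 Ω
Segment 2: A = π(d/2)² = π(1.0900e-02 m)² = 3.733e-04 m²
R₂ = (1.77×10^-8)(2420)/(3.733e-04) = 0.1148 Ω
R = R₁ + R₂ = 0.200 Ω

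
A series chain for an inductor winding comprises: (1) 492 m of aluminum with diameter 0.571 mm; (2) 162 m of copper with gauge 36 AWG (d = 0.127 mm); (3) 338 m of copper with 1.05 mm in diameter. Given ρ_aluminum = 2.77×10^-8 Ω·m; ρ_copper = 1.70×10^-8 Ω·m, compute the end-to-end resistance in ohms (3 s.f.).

277 Ω

Seg 1: A = π(d/2)² = π(2.8550e-04 m)² = 2.561e-07 m²
R_1 = (2.77×10^-8)(492)/(2.561e-07) = 53.22 Ω
Seg 2: A = π(0.127/2 mm)² = π(6.3500e-05 m)² = 1.267e-08 m²
R_2 = (1.70×10^-8)(162)/(1.267e-08) = 217.4 Ω
Seg 3: A = π(d/2)² = π(5.2500e-04 m)² = 8.659e-07 m²
R_3 = (1.70×10^-8)(338)/(8.659e-07) = 6.636 Ω
R_total = R_1 + R_2 + R_3 = 277 Ω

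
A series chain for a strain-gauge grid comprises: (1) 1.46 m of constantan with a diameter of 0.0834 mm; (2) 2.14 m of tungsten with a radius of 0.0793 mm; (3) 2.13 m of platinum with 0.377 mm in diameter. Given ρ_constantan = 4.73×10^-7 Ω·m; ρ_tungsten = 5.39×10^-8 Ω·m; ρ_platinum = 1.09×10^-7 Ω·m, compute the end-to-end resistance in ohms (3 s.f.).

134 Ω

Seg 1: A = π(d/2)² = π(4.1700e-05 m)² = 5.463e-09 m²
R_1 = (4.73×10^-7)(1.46)/(5.463e-09) = 126.4 Ω
Seg 2: A = πr² = π(7.9300e-05 m)² = 1.976e-08 m²
R_2 = (5.39×10^-8)(2.14)/(1.976e-08) = 5.839 Ω
Seg 3: A = π(d/2)² = π(1.8850e-04 m)² = 1.116e-07 m²
R_3 = (1.09×10^-7)(2.13)/(1.116e-07) = 2.08 Ω
R_total = R_1 + R_2 + R_3 = 134 Ω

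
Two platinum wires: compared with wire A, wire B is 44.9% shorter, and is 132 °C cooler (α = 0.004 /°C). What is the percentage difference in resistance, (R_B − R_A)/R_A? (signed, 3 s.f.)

R ∝ ρL/d² with ρ ∝ (1+αΔT), so R_B/R_A = (1 − 44.9/100) × (1 − 0.004×132)
= 0.551 × 0.472 = 0.2601
(R_B − R_A)/R_A = 0.2601 − 1 = -74.0%

-74.0%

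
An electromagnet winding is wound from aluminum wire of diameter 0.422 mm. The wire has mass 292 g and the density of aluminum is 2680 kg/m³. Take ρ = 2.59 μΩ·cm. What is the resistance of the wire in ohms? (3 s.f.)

ρ = 2.59 μΩ·cm = 2.59×10^-8 Ω·m
A = π(d/2)² = π(2.1100e-04 m)² = 1.3987e-07 m²
L = m/(density·A) = 0.292/(2680×1.3987e-07) = 779 m
R = ρL/A = (2.59×10^-8)(779)/(1.3987e-07) = 144 Ω

144 Ω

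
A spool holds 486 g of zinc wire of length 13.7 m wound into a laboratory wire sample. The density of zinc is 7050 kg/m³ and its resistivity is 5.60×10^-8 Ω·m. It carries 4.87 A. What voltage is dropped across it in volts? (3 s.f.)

0.743 V

A = m/(density·L) = 0.486/(7050×13.7) = 5.0318e-06 m²
R = ρL/A = (5.60×10^-8)(13.7)/(5.0318e-06) = 0.1525 Ω
V = IR = 4.87 × 0.1525 = 0.743 V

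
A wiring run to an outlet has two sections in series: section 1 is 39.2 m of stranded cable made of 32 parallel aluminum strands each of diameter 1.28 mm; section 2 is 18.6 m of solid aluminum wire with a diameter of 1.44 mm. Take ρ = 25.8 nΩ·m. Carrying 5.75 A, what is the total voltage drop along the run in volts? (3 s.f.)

1.84 V

ρ = 25.8 nΩ·m = 2.58×10^-8 Ω·m
Section 1: A_strand = π(6.4000e-04)² = 1.287e-06 m²; R₁ = ρL/(N·A_s) = (2.58×10^-8)(39.2)/(32×1.287e-06) = 0.02456 Ω
Section 2: A = π(d/2)² = π(7.2000e-04 m)² = 1.629e-06 m²
R₂ = (2.58×10^-8)(18.6)/(1.629e-06) = 0.2947 Ω
R = R₁ + R₂ = 0.3192 Ω
V = IR = 5.75 × 0.3192 = 1.84 V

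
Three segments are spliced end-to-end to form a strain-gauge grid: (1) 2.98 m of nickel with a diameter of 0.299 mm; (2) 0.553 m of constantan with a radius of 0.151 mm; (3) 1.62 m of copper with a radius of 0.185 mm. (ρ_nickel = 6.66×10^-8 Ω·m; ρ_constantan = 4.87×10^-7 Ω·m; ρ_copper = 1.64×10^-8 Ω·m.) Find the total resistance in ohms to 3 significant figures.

6.83 Ω

Seg 1: A = π(d/2)² = π(1.4950e-04 m)² = 7.022e-08 m²
R_1 = (6.66×10^-8)(2.98)/(7.022e-08) = 2.827 Ω
Seg 2: A = πr² = π(1.5100e-04 m)² = 7.163e-08 m²
R_2 = (4.87×10^-7)(0.553)/(7.163e-08) = 3.76 Ω
Seg 3: A = πr² = π(1.8500e-04 m)² = 1.075e-07 m²
R_3 = (1.64×10^-8)(1.62)/(1.075e-07) = 0.2471 Ω
R_total = R_1 + R_2 + R_3 = 6.83 Ω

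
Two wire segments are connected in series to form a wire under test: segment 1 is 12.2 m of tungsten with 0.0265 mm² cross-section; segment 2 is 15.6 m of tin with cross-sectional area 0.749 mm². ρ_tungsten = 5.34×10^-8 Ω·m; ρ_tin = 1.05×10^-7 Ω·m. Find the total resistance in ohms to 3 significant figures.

26.8 Ω

Segment 1: A = 0.0265 mm² = 2.650e-08 m²
R₁ = ρL/A = (5.34×10^-8)(12.2)/(2.650e-08) = 24.58 Ω
Segment 2: A = 0.749 mm² = 7.490e-07 m²
R₂ = (1.05×10^-7)(15.6)/(7.490e-07) = 2.187 Ω
R = R₁ + R₂ = 26.8 Ω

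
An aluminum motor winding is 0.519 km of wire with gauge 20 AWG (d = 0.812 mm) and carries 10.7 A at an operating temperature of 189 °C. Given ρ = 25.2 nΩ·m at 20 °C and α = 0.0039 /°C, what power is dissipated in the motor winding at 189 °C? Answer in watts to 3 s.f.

ρ = 25.2 nΩ·m = 2.52×10^-8 Ω·m
A = π(0.812/2 mm)² = π(4.0600e-04 m)² = 5.178e-07 m²
R₍20₎ = ρL/A = (2.52×10^-8)(519)/(5.178e-07) = 25.26 Ω
R₍189₎ = R₍20₎(1 + αΔT) = 25.26 × (1 + 0.0039×169) = 41.9 Ω
P = I²R = (10.7)² × 41.9 = 4800 W

4800 W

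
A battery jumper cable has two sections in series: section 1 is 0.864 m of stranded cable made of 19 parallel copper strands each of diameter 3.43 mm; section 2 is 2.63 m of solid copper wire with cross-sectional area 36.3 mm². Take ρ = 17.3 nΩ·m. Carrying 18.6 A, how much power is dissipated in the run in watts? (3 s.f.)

ρ = 17.3 nΩ·m = 1.73×10^-8 Ω·m
Section 1: A_strand = π(1.7150e-03)² = 9.240e-06 m²; R₁ = ρL/(N·A_s) = (1.73×10^-8)(0.864)/(19×9.240e-06) = 8.514×10^-5 Ω
Section 2: A = 36.3 mm² = 3.630e-05 m²
R₂ = (1.73×10^-8)(2.63)/(3.630e-05) = 0.001253 Ω
R = R₁ + R₂ = 0.001339 Ω
P = I²R = (18.6)² × 0.001339 = 0.463 W

0.463 W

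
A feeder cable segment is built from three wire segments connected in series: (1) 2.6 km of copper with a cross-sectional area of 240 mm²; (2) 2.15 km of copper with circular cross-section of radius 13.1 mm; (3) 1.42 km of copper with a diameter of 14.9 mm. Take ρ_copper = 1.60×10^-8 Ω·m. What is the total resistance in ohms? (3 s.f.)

0.367 Ω

Seg 1: A = 240 mm² = 2.400e-04 m²
R_1 = (1.60×10^-8)(2600)/(2.400e-04) = 0.1733 Ω
Seg 2: A = πr² = π(1.3100e-02 m)² = 5.391e-04 m²
R_2 = (1.60×10^-8)(2150)/(5.391e-04) = 0.06381 Ω
Seg 3: A = π(d/2)² = π(7.4500e-03 m)² = 1.744e-04 m²
R_3 = (1.60×10^-8)(1420)/(1.744e-04) = 0.1303 Ω
R_total = R_1 + R_2 + R_3 = 0.367 Ω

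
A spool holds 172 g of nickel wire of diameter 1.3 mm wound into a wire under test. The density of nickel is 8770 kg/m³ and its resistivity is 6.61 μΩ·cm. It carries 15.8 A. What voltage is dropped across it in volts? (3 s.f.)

11.6 V

ρ = 6.61 μΩ·cm = 6.61×10^-8 Ω·m
A = π(d/2)² = π(6.5000e-04 m)² = 1.3273e-06 m²
L = m/(density·A) = 0.172/(8770×1.3273e-06) = 14.78 m
R = ρL/A = (6.61×10^-8)(14.78)/(1.3273e-06) = 0.7358 Ω
V = IR = 15.8 × 0.7358 = 11.6 V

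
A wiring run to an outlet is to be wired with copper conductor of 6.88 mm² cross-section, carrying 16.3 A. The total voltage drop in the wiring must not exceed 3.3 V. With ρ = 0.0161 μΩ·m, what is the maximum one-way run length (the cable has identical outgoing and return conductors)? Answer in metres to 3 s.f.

43.3 m

ρ = 0.0161 μΩ·m = 1.61×10^-8 Ω·m
A = 6.88 mm² = 6.880e-06 m²
L_max = V_max·A/(2·ρI) = (3.3)(6.880e-06)/(2×1.61×10^-8×16.3) = 43.3 m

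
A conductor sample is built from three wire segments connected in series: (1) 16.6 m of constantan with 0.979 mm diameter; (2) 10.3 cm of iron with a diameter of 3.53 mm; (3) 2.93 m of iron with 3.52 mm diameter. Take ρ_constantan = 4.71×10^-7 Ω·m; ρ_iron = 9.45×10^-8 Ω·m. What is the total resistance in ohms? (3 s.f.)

Seg 1: A = π(d/2)² = π(4.8950e-04 m)² = 7.528e-07 m²
R_1 = (4.71×10^-7)(16.6)/(7.528e-07) = 10.39 Ω
Seg 2: A = π(d/2)² = π(1.7650e-03 m)² = 9.787e-06 m²
R_2 = (9.45×10^-8)(0.103)/(9.787e-06) = 9.946×10^-4 Ω
Seg 3: A = π(d/2)² = π(1.7600e-03 m)² = 9.731e-06 m²
R_3 = (9.45×10^-8)(2.93)/(9.731e-06) = 0.02845 Ω
R_total = R_1 + R_2 + R_3 = 10.4 Ω

10.4 Ω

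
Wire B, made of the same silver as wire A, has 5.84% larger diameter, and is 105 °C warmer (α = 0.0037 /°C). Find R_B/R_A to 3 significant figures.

R ∝ ρL/d² with ρ ∝ (1+αΔT), so R_B/R_A = (1 + 5.84/100)⁻² × (1 + 0.0037×105)
= 0.8927 × 1.389 = 1.24

1.24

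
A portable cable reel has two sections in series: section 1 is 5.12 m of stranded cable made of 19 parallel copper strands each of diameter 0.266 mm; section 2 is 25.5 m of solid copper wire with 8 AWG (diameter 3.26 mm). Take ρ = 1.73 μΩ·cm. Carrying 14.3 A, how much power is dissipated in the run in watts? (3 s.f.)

ρ = 1.73 μΩ·cm = 1.73×10^-8 Ω·m
Section 1: A_strand = π(1.3300e-04)² = 5.557e-08 m²; R₁ = ρL/(N·A_s) = (1.73×10^-8)(5.12)/(19×5.557e-08) = 0.08389 Ω
Section 2: A = π(3.26/2 mm)² = π(1.6300e-03 m)² = 8.347e-06 m²
R₂ = (1.73×10^-8)(25.5)/(8.347e-06) = 0.05285 Ω
R = R₁ + R₂ = 0.1367 Ω
P = I²R = (14.3)² × 0.1367 = 28.0 W

28.0 W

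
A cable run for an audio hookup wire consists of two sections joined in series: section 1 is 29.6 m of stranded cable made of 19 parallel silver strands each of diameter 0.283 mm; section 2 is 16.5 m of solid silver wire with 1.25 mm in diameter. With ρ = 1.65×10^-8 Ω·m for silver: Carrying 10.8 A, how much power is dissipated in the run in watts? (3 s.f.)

Section 1: A_strand = π(1.4150e-04)² = 6.290e-08 m²; R₁ = ρL/(N·A_s) = (1.65×10^-8)(29.6)/(19×6.290e-08) = 0.4087 Ω
Section 2: A = π(d/2)² = π(6.2500e-04 m)² = 1.227e-06 m²
R₂ = (1.65×10^-8)(16.5)/(1.227e-06) = 0.2218 Ω
R = R₁ + R₂ = 0.6305 Ω
P = I²R = (10.8)² × 0.6305 = 73.5 W

73.5 W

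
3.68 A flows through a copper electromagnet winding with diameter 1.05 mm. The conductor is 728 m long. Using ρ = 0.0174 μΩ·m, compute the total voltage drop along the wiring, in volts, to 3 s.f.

ρ = 0.0174 μΩ·m = 1.74×10^-8 Ω·m
A = π(d/2)² = π(5.2500e-04 m)² = 8.659e-07 m²
R = ρL/A = (1.74×10^-8)(728)/(8.659e-07) = 14.63 Ω
V = IR = 3.68 × 14.63 = 53.8 V

53.8 V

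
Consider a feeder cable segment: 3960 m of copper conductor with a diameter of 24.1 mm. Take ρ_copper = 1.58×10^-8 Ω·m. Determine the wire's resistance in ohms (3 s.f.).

A = π(d/2)² = π(1.2050e-02 m)² = 4.562e-04 m²
R = ρL/A = (1.58×10^-8)(3960 m)/(4.562e-04 m²) = 0.137 Ω

0.137 Ω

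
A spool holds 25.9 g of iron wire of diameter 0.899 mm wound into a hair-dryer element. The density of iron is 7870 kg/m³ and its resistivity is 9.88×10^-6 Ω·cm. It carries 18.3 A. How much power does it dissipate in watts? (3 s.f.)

270 W

ρ = 9.88×10^-6 Ω·cm = 9.88×10^-8 Ω·m
A = π(d/2)² = π(4.4950e-04 m)² = 6.3476e-07 m²
L = m/(density·A) = 0.0259/(7870×6.3476e-07) = 5.185 m
R = ρL/A = (9.88×10^-8)(5.185)/(6.3476e-07) = 0.807 Ω
P = I²R = (18.3)² × 0.807 = 270 W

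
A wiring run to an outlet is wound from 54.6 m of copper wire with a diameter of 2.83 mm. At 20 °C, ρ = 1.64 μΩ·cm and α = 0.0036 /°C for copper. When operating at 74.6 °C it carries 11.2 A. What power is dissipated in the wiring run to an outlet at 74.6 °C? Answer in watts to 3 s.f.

ρ = 1.64 μΩ·cm = 1.64×10^-8 Ω·m
A = π(d/2)² = π(1.4150e-03 m)² = 6.290e-06 m²
R₍20₎ = ρL/A = (1.64×10^-8)(54.6)/(6.290e-06) = 0.1424 Ω
R₍74.6₎ = R₍20₎(1 + αΔT) = 0.1424 × (1 + 0.0036×54.6) = 0.1703 Ω
P = I²R = (11.2)² × 0.1703 = 21.4 W

21.4 W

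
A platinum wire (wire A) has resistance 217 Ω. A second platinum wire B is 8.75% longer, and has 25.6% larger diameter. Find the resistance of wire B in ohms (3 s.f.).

R ∝ L/d², so R_B/R_A = (1 + 8.75/100) × (1 + 25.6/100)⁻²
= 1.087 × 0.6339 = 0.6894
R_B = 0.6894 × 217 = 150 Ω

150 Ω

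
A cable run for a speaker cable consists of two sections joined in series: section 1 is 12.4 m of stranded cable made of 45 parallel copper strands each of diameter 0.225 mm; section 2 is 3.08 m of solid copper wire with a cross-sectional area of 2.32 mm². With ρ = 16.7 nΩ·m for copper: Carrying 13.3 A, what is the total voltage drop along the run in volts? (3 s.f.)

1.83 V

ρ = 16.7 nΩ·m = 1.67×10^-8 Ω·m
Section 1: A_strand = π(1.1250e-04)² = 3.976e-08 m²; R₁ = ρL/(N·A_s) = (1.67×10^-8)(12.4)/(45×3.976e-08) = 0.1157 Ω
Section 2: A = 2.32 mm² = 2.320e-06 m²
R₂ = (1.67×10^-8)(3.08)/(2.320e-06) = 0.02217 Ω
R = R₁ + R₂ = 0.1379 Ω
V = IR = 13.3 × 0.1379 = 1.83 V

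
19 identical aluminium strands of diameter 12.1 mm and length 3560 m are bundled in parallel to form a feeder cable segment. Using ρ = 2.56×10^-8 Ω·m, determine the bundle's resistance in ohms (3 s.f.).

0.0417 Ω

A_strand = π(6.0500e-03 m)² = 1.150e-04 m²
R_strand = ρL/A = (2.56×10^-8)(3560)/(1.150e-04) = 0.7926 Ω
R_total = R_strand/N = 0.7926/19 = 0.0417 Ω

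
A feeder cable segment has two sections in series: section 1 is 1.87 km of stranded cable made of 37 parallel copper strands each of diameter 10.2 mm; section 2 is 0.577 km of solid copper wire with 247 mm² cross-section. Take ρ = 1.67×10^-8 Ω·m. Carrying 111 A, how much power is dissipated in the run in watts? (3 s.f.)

Section 1: A_strand = π(5.1000e-03)² = 8.171e-05 m²; R₁ = ρL/(N·A_s) = (1.67×10^-8)(1870)/(37×8.171e-05) = 0.01033 Ω
Section 2: A = 247 mm² = 2.470e-04 m²
R₂ = (1.67×10^-8)(577)/(2.470e-04) = 0.03901 Ω
R = R₁ + R₂ = 0.04934 Ω
P = I²R = (111)² × 0.04934 = 608 W

608 W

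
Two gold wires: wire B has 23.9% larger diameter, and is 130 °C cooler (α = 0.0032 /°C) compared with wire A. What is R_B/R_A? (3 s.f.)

R ∝ ρL/d² with ρ ∝ (1+αΔT), so R_B/R_A = (1 + 23.9/100)⁻² × (1 − 0.0032×130)
= 0.6514 × 0.584 = 0.380

0.380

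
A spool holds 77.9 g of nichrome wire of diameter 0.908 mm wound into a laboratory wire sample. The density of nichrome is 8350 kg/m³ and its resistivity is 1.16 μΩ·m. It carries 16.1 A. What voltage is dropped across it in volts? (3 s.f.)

416 V

ρ = 1.16 μΩ·m = 1.16×10^-6 Ω·m
A = π(d/2)² = π(4.5400e-04 m)² = 6.4753e-07 m²
L = m/(density·A) = 0.0779/(8350×6.4753e-07) = 14.41 m
R = ρL/A = (1.16×10^-6)(14.41)/(6.4753e-07) = 25.81 Ω
V = IR = 16.1 × 25.81 = 416 V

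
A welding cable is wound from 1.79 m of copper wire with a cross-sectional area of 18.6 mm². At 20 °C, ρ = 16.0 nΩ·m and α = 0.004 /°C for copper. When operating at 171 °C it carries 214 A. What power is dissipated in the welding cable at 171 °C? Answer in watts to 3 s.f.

ρ = 16.0 nΩ·m = 1.60×10^-8 Ω·m
A = 18.6 mm² = 1.860e-05 m²
R₍20₎ = ρL/A = (1.60×10^-8)(1.79)/(1.860e-05) = 0.00154 Ω
R₍171₎ = R₍20₎(1 + αΔT) = 0.00154 × (1 + 0.004×151) = 0.00247 Ω
P = I²R = (214)² × 0.00247 = 113 W

113 W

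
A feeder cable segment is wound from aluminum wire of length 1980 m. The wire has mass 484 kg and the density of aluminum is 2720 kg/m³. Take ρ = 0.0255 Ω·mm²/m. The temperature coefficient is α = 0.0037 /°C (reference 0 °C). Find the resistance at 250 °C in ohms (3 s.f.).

ρ = 0.0255 Ω·mm²/m = 2.55×10^-8 Ω·m
A = m/(density·L) = 484/(2720×1980) = 8.9869e-05 m²
R = ρL/A = (2.55×10^-8)(1980)/(8.9869e-05) = 0.5618 Ω
R(250 °C) = 0.5618 × (1 + 0.0037×250) = 1.08 Ω

1.08 Ω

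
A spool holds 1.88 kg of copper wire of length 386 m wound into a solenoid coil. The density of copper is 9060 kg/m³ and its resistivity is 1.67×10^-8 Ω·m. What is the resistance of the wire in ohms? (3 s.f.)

A = m/(density·L) = 1.88/(9060×386) = 5.3758e-07 m²
R = ρL/A = (1.67×10^-8)(386)/(5.3758e-07) = 12.0 Ω

12.0 Ω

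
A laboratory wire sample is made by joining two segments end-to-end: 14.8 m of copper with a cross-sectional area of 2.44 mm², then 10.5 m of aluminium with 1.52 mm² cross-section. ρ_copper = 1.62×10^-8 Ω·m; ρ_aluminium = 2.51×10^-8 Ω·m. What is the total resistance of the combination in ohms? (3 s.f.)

0.272 Ω

Segment 1: A = 2.44 mm² = 2.440e-06 m²
R₁ = ρL/A = (1.62×10^-8)(14.8)/(2.440e-06) = 0.09826 Ω
Segment 2: A = 1.52 mm² = 1.520e-06 m²
R₂ = (2.51×10^-8)(10.5)/(1.520e-06) = 0.1734 Ω
R = R₁ + R₂ = 0.272 Ω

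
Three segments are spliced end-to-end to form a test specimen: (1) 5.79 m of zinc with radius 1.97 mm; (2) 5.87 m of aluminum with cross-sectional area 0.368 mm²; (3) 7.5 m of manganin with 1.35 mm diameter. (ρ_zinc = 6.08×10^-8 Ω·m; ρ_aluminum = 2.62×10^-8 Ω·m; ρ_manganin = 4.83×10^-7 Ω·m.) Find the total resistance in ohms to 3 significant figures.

2.98 Ω

Seg 1: A = πr² = π(1.9700e-03 m)² = 1.219e-05 m²
R_1 = (6.08×10^-8)(5.79)/(1.219e-05) = 0.02887 Ω
Seg 2: A = 0.368 mm² = 3.680e-07 m²
R_2 = (2.62×10^-8)(5.87)/(3.680e-07) = 0.4179 Ω
Seg 3: A = π(d/2)² = π(6.7500e-04 m)² = 1.431e-06 m²
R_3 = (4.83×10^-7)(7.5)/(1.431e-06) = 2.531 Ω
R_total = R_1 + R_2 + R_3 = 2.98 Ω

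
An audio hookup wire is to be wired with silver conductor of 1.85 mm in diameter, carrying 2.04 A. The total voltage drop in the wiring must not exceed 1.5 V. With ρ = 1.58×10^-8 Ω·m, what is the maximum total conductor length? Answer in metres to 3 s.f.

125 m

A = π(d/2)² = π(9.2500e-04 m)² = 2.688e-06 m²
L_max = V_max·A/(1·ρI) = (1.5)(2.688e-06)/(1.58×10^-8×2.04) = 125 m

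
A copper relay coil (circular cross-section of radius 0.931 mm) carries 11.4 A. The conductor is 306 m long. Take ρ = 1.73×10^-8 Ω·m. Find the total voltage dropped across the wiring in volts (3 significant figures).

22.2 V

A = πr² = π(9.3100e-04 m)² = 2.723e-06 m²
R = ρL/A = (1.73×10^-8)(306)/(2.723e-06) = 1.944 Ω
V = IR = 11.4 × 1.944 = 22.2 V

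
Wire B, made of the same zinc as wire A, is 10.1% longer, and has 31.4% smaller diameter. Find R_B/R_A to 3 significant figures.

2.34

R ∝ L/d², so R_B/R_A = (1 + 10.1/100) × (1 − 31.4/100)⁻²
= 1.101 × 2.125 = 2.34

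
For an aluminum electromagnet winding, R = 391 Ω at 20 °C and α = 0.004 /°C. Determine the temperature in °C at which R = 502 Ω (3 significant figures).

R = R₀(1 + α(T − T₀)) ⇒ T = T₀ + (R/R₀ − 1)/α
T = 20 + (502/391 − 1)/0.004 = 20 + (0.2839)/0.004 = 91.0 °C

91.0 °C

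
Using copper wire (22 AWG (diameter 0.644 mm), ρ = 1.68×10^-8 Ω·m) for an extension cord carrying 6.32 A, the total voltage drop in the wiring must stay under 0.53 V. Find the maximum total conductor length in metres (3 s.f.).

1.63 m

A = π(0.644/2 mm)² = π(3.2200e-04 m)² = 3.257e-07 m²
L_max = V_max·A/(1·ρI) = (0.53)(3.257e-07)/(1.68×10^-8×6.32) = 1.63 m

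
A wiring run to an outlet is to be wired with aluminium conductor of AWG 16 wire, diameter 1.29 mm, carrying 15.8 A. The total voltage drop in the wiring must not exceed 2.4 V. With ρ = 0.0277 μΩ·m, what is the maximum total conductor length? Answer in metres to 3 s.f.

ρ = 0.0277 μΩ·m = 2.77×10^-8 Ω·m
A = π(1.29/2 mm)² = π(6.4500e-04 m)² = 1.307e-06 m²
L_max = V_max·A/(1·ρI) = (2.4)(1.307e-06)/(2.77×10^-8×15.8) = 7.17 m

7.17 m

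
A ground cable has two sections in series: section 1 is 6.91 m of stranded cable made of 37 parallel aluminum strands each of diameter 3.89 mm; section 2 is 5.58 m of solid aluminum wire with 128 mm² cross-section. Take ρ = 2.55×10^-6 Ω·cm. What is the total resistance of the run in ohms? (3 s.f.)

0.00151 Ω

ρ = 2.55×10^-6 Ω·cm = 2.55×10^-8 Ω·m
Section 1: A_strand = π(1.9450e-03)² = 1.188e-05 m²; R₁ = ρL/(N·A_s) = (2.55×10^-8)(6.91)/(37×1.188e-05) = 4.007×10^-4 Ω
Section 2: A = 128 mm² = 1.280e-04 m²
R₂ = (2.55×10^-8)(5.58)/(1.280e-04) = 0.001112 Ω
R = R₁ + R₂ = 0.00151 Ω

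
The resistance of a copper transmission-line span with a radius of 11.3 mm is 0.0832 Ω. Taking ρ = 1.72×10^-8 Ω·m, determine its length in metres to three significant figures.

1940 m

A = πr² = π(1.1300e-02 m)² = 4.011e-04 m²
L = RA/ρ = (0.0832)(4.011e-04)/(1.72×10^-8) = 1940 m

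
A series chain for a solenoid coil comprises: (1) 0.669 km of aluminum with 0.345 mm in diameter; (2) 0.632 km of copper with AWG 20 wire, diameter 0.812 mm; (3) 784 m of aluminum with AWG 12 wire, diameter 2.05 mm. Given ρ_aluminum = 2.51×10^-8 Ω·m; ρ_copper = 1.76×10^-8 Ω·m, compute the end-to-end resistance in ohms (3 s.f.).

Seg 1: A = π(d/2)² = π(1.7250e-04 m)² = 9.348e-08 m²
R_1 = (2.51×10^-8)(669)/(9.348e-08) = 179.6 Ω
Seg 2: A = π(0.812/2 mm)² = π(4.0600e-04 m)² = 5.178e-07 m²
R_2 = (1.76×10^-8)(632)/(5.178e-07) = 21.48 Ω
Seg 3: A = π(2.05/2 mm)² = π(1.0250e-03 m)² = 3.301e-06 m²
R_3 = (2.51×10^-8)(784)/(3.301e-06) = 5.962 Ω
R_total = R_1 + R_2 + R_3 = 207 Ω

207 Ω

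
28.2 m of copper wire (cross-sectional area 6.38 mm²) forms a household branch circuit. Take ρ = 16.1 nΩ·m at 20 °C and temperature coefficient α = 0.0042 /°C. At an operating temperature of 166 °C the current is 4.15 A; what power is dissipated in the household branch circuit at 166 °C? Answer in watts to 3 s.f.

ρ = 16.1 nΩ·m = 1.61×10^-8 Ω·m
A = 6.38 mm² = 6.380e-06 m²
R₍20₎ = ρL/A = (1.61×10^-8)(28.2)/(6.380e-06) = 0.07116 Ω
R₍166₎ = R₍20₎(1 + αΔT) = 0.07116 × (1 + 0.0042×146) = 0.1148 Ω
P = I²R = (4.15)² × 0.1148 = 1.98 W

1.98 W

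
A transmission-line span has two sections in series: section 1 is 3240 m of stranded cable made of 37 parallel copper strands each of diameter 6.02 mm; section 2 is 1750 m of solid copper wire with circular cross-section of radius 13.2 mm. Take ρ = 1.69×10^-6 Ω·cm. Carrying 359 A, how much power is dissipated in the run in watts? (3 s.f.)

ρ = 1.69×10^-6 Ω·cm = 1.69×10^-8 Ω·m
Section 1: A_strand = π(3.0100e-03)² = 2.846e-05 m²; R₁ = ρL/(N·A_s) = (1.69×10^-8)(3240)/(37×2.846e-05) = 0.05199 Ω
Section 2: A = πr² = π(1.3200e-02 m)² = 5.474e-04 m²
R₂ = (1.69×10^-8)(1750)/(5.474e-04) = 0.05403 Ω
R = R₁ + R₂ = 0.106 Ω
P = I²R = (359)² × 0.106 = 13700 W

13700 W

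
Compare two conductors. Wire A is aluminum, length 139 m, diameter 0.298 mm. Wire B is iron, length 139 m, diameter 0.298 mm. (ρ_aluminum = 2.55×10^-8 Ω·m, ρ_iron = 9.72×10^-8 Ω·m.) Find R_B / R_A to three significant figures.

R ∝ ρL/d², so R_B/R_A = (ρ_B/ρ_A)
= (9.72×10^-8/2.55×10^-8) = 3.81

3.81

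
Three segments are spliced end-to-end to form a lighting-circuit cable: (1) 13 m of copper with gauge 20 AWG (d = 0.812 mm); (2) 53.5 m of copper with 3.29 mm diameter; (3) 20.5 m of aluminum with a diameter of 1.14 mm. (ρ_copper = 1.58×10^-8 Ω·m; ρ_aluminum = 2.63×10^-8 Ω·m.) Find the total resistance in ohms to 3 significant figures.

Seg 1: A = π(0.812/2 mm)² = π(4.0600e-04 m)² = 5.178e-07 m²
R_1 = (1.58×10^-8)(13)/(5.178e-07) = 0.3966 Ω
Seg 2: A = π(d/2)² = π(1.6450e-03 m)² = 8.501e-06 m²
R_2 = (1.58×10^-8)(53.5)/(8.501e-06) = 0.09943 Ω
Seg 3: A = π(d/2)² = π(5.7000e-04 m)² = 1.021e-06 m²
R_3 = (2.63×10^-8)(20.5)/(1.021e-06) = 0.5282 Ω
R_total = R_1 + R_2 + R_3 = 1.02 Ω

1.02 Ω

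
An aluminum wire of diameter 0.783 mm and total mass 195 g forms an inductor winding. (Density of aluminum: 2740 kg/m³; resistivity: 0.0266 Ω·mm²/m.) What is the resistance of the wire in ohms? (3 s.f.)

ρ = 0.0266 Ω·mm²/m = 2.66×10^-8 Ω·m
A = π(d/2)² = π(3.9150e-04 m)² = 4.8152e-07 m²
L = m/(density·A) = 0.195/(2740×4.8152e-07) = 147.8 m
R = ρL/A = (2.66×10^-8)(147.8)/(4.8152e-07) = 8.16 Ω

8.16 Ω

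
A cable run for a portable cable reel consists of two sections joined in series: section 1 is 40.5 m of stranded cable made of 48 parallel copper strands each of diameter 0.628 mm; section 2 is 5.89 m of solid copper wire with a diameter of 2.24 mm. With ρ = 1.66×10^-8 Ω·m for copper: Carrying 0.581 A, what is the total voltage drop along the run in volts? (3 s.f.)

Section 1: A_strand = π(3.1400e-04)² = 3.097e-07 m²; R₁ = ρL/(N·A_s) = (1.66×10^-8)(40.5)/(48×3.097e-07) = 0.04522 Ω
Section 2: A = π(d/2)² = π(1.1200e-03 m)² = 3.941e-06 m²
R₂ = (1.66×10^-8)(5.89)/(3.941e-06) = 0.02481 Ω
R = R₁ + R₂ = 0.07003 Ω
V = IR = 0.581 × 0.07003 = 0.0407 V

0.0407 V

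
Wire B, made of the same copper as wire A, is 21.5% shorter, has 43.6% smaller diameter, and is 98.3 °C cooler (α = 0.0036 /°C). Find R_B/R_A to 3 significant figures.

R ∝ ρL/d² with ρ ∝ (1+αΔT), so R_B/R_A = (1 − 21.5/100) × (1 − 43.6/100)⁻² × (1 − 0.0036×98.3)
= 0.785 × 3.144 × 0.6461 = 1.59

1.59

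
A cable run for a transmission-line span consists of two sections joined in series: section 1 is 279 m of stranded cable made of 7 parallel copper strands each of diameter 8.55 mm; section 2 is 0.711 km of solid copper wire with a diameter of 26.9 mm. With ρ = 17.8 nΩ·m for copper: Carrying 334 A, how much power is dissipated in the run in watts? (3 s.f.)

3860 W

ρ = 17.8 nΩ·m = 1.78×10^-8 Ω·m
Section 1: A_strand = π(4.2750e-03)² = 5.741e-05 m²; R₁ = ρL/(N·A_s) = (1.78×10^-8)(279)/(7×5.741e-05) = 0.01236 Ω
Section 2: A = π(d/2)² = π(1.3450e-02 m)² = 5.683e-04 m²
R₂ = (1.78×10^-8)(711)/(5.683e-04) = 0.02227 Ω
R = R₁ + R₂ = 0.03463 Ω
P = I²R = (334)² × 0.03463 = 3860 W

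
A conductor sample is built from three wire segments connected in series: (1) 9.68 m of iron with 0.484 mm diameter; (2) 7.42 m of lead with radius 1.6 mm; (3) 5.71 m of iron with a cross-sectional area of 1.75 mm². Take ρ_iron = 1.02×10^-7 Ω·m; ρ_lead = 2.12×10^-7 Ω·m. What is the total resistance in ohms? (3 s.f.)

Seg 1: A = π(d/2)² = π(2.4200e-04 m)² = 1.840e-07 m²
R_1 = (1.02×10^-7)(9.68)/(1.840e-07) = 5.367 Ω
Seg 2: A = πr² = π(1.6000e-03 m)² = 8.042e-06 m²
R_2 = (2.12×10^-7)(7.42)/(8.042e-06) = 0.1956 Ω
Seg 3: A = 1.75 mm² = 1.750e-06 m²
R_3 = (1.02×10^-7)(5.71)/(1.750e-06) = 0.3328 Ω
R_total = R_1 + R_2 + R_3 = 5.89 Ω

5.89 Ω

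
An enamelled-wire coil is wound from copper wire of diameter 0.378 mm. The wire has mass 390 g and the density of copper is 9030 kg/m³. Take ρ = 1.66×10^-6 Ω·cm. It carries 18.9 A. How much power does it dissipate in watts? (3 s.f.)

20300 W

ρ = 1.66×10^-6 Ω·cm = 1.66×10^-8 Ω·m
A = π(d/2)² = π(1.8900e-04 m)² = 1.1222e-07 m²
L = m/(density·A) = 0.39/(9030×1.1222e-07) = 384.9 m
R = ρL/A = (1.66×10^-8)(384.9)/(1.1222e-07) = 56.93 Ω
P = I²R = (18.9)² × 56.93 = 20300 W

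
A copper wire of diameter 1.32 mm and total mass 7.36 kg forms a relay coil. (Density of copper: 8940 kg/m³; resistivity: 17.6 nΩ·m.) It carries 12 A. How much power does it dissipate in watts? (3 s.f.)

1110 W

ρ = 17.6 nΩ·m = 1.76×10^-8 Ω·m
A = π(d/2)² = π(6.6000e-04 m)² = 1.3685e-06 m²
L = m/(density·A) = 7.36/(8940×1.3685e-06) = 601.6 m
R = ρL/A = (1.76×10^-8)(601.6)/(1.3685e-06) = 7.737 Ω
P = I²R = (12)² × 7.737 = 1110 W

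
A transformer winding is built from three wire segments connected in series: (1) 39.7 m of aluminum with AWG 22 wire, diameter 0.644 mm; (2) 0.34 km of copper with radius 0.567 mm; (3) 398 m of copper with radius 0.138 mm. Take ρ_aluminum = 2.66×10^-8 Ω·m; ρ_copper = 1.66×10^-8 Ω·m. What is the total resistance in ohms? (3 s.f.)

Seg 1: A = π(0.644/2 mm)² = π(3.2200e-04 m)² = 3.257e-07 m²
R_1 = (2.66×10^-8)(39.7)/(3.257e-07) = 3.242 Ω
Seg 2: A = πr² = π(5.6700e-04 m)² = 1.010e-06 m²
R_2 = (1.66×10^-8)(340)/(1.010e-06) = 5.588 Ω
Seg 3: A = πr² = π(1.3800e-04 m)² = 5.983e-08 m²
R_3 = (1.66×10^-8)(398)/(5.983e-08) = 110.4 Ω
R_total = R_1 + R_2 + R_3 = 119 Ω

119 Ω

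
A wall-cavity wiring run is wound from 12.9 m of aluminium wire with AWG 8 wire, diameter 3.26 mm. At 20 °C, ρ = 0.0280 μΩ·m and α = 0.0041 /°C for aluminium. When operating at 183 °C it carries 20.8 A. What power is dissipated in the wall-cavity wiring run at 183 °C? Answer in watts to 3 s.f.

ρ = 0.0280 μΩ·m = 2.80×10^-8 Ω·m
A = π(3.26/2 mm)² = π(1.6300e-03 m)² = 8.347e-06 m²
R₍20₎ = ρL/A = (2.80×10^-8)(12.9)/(8.347e-06) = 0.04327 Ω
R₍183₎ = R₍20₎(1 + αΔT) = 0.04327 × (1 + 0.0041×163) = 0.07219 Ω
P = I²R = (20.8)² × 0.07219 = 31.2 W

31.2 W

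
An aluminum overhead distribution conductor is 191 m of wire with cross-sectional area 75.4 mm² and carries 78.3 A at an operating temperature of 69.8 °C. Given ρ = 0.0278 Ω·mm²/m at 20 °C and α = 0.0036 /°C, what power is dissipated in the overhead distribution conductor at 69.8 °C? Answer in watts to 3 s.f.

ρ = 0.0278 Ω·mm²/m = 2.78×10^-8 Ω·m
A = 75.4 mm² = 7.540e-05 m²
R₍20₎ = ρL/A = (2.78×10^-8)(191)/(7.540e-05) = 0.07042 Ω
R₍69.8₎ = R₍20₎(1 + αΔT) = 0.07042 × (1 + 0.0036×49.8) = 0.08305 Ω
P = I²R = (78.3)² × 0.08305 = 509 W

509 W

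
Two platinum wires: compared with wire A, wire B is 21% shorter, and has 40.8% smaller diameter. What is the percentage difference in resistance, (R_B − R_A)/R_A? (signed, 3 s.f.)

125%

R ∝ L/d², so R_B/R_A = (1 − 21/100) × (1 − 40.8/100)⁻²
= 0.79 × 2.853 = 2.254
(R_B − R_A)/R_A = 2.254 − 1 = 125%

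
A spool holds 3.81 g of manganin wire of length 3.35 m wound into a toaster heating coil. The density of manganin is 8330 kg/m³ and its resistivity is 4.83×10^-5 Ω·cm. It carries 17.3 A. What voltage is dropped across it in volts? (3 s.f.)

205 V

ρ = 4.83×10^-5 Ω·cm = 4.83×10^-7 Ω·m
A = m/(density·L) = 0.00381/(8330×3.35) = 1.3653e-07 m²
R = ρL/A = (4.83×10^-7)(3.35)/(1.3653e-07) = 11.85 Ω
V = IR = 17.3 × 11.85 = 205 V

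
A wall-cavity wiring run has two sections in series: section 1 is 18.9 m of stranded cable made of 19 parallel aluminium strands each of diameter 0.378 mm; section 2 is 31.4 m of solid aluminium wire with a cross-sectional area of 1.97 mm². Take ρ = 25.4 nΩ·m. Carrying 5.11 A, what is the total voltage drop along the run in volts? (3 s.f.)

ρ = 25.4 nΩ·m = 2.54×10^-8 Ω·m
Section 1: A_strand = π(1.8900e-04)² = 1.122e-07 m²; R₁ = ρL/(N·A_s) = (2.54×10^-8)(18.9)/(19×1.122e-07) = 0.2251 Ω
Section 2: A = 1.97 mm² = 1.970e-06 m²
R₂ = (2.54×10^-8)(31.4)/(1.970e-06) = 0.4049 Ω
R = R₁ + R₂ = 0.63 Ω
V = IR = 5.11 × 0.63 = 3.22 V

3.22 V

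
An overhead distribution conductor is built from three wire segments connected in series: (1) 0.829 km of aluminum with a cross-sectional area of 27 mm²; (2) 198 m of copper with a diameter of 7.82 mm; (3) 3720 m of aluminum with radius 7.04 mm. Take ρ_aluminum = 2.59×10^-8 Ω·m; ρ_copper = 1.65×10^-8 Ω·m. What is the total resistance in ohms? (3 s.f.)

1.48 Ω

Seg 1: A = 27 mm² = 2.700e-05 m²
R_1 = (2.59×10^-8)(829)/(2.700e-05) = 0.7952 Ω
Seg 2: A = π(d/2)² = π(3.9100e-03 m)² = 4.803e-05 m²
R_2 = (1.65×10^-8)(198)/(4.803e-05) = 0.06802 Ω
Seg 3: A = πr² = π(7.0400e-03 m)² = 1.557e-04 m²
R_3 = (2.59×10^-8)(3720)/(1.557e-04) = 0.6188 Ω
R_total = R_1 + R_2 + R_3 = 1.48 Ω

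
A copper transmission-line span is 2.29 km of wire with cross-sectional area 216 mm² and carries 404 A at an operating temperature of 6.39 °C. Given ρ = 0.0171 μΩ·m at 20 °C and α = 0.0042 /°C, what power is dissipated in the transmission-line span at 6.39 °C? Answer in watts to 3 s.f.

ρ = 0.0171 μΩ·m = 1.71×10^-8 Ω·m
A = 216 mm² = 2.160e-04 m²
R₍20₎ = ρL/A = (1.71×10^-8)(2290)/(2.160e-04) = 0.1813 Ω
R₍6.39₎ = R₍20₎(1 + αΔT) = 0.1813 × (1 + 0.0042×-13.6) = 0.1709 Ω
P = I²R = (404)² × 0.1709 = 27900 W

27900 W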